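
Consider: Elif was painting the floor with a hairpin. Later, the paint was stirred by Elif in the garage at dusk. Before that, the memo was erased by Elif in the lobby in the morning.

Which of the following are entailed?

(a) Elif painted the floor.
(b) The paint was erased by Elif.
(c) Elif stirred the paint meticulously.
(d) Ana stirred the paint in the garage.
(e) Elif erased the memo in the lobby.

(e)

(a) Not entailed — 'was painting' is progressive on an accomplishment; it does not entail the completed 'painted'.
(b) Not entailed — Elif erased the memo, not the paint; the paint belongs to the stirring event.
(c) Not entailed — 'meticulously' adds information not in the original event.
(d) Not entailed — the passage has Elif stirring the paint, not Ana.
(e) Entailed — dropping 'in the morning' leaves a sub-description the original still satisfies.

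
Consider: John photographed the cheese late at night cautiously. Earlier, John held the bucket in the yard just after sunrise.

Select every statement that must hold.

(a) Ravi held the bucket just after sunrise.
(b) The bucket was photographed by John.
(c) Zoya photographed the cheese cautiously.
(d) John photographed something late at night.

(d)

(a) Not entailed — the passage has John holding the bucket, not Ravi.
(b) Not entailed — John photographed the cheese, not the bucket; the bucket belongs to the holding event.
(c) Not entailed — the passage has John photographing the cheese, not Zoya.
(d) Entailed — dropping 'cautiously' and generalizing the patient leaves a sub-description the original still satisfies.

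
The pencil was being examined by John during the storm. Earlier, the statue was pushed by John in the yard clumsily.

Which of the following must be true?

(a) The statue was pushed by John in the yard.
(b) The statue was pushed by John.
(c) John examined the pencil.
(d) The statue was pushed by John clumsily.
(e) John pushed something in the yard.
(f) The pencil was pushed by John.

(a) Entailed — this follows by dropping conjuncts from the pushing event's description.
(b) Entailed — this follows by dropping conjuncts from the pushing event's description.
(c) Entailed — 'examine' is an activity; 'was examining' entails that some examining happened, so 'examined' holds.
(d) Entailed — the original entails any weakening of itself; this just drops 'in the yard'.
(e) Entailed — dropping 'clumsily' and generalizing the patient leaves a sub-description the original still satisfies.
(f) Not entailed — John pushed the statue, not the pencil; the pencil belongs to the examining event.

(a), (b), (c), (d), (e)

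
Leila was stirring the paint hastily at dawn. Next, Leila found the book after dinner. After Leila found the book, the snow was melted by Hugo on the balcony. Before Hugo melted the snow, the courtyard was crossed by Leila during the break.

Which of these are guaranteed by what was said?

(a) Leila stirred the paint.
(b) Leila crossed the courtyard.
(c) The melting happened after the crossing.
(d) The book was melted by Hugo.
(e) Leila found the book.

(a) Entailed — 'stir' is an activity; 'was stirring' entails that some stirring happened, so 'stirred' holds.
(b) Entailed — every conjunct here is already in the original crossing event.
(c) Entailed — the narrative places the crossing before the melting.
(d) Not entailed — Hugo melted the snow, not the book; the book belongs to the finding event.
(e) Entailed — every conjunct here is already in the original finding event.

(a), (b), (c), (e)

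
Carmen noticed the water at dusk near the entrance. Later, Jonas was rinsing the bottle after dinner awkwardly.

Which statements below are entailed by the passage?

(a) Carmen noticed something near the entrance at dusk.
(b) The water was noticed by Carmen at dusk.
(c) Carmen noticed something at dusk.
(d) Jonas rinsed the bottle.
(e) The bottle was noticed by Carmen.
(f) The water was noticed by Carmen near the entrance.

(a), (b), (c), (d), (f)

(a) Entailed — this follows by dropping conjuncts from the noticing event's description.
(b) Entailed — this follows by dropping conjuncts from the noticing event's description.
(c) Entailed — this follows by dropping conjuncts from the noticing event's description.
(d) Entailed — 'rinse' is an activity; 'was rinsing' entails that some rinsing happened, so 'rinsed' holds.
(e) Not entailed — Carmen noticed the water, not the bottle; the bottle belongs to the rinsing event.
(f) Entailed — the original entails any weakening of itself; this just drops 'at dusk'.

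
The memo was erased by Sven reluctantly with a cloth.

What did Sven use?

a cloth

'with a cloth' marks the instrument of the erasing event.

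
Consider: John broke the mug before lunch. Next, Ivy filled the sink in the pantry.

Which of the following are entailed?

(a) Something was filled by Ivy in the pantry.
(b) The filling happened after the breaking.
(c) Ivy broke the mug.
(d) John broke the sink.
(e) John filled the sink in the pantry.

(a) Entailed — every conjunct here is already in the original filling event.
(b) Entailed — the narrative places the breaking before the filling.
(c) Not entailed — the passage has John breaking the mug, not Ivy.
(d) Not entailed — John broke the mug, not the sink; the sink belongs to the filling event.
(e) Not entailed — the passage has Ivy filling the sink, not John.

(a), (b)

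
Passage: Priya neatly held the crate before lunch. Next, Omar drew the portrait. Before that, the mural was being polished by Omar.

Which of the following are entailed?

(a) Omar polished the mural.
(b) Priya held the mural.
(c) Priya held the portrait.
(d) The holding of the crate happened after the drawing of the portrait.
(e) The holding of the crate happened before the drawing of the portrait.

(a) Entailed — 'polish' is an activity; 'was polishing' entails that some polishing happened, so 'polished' holds.
(b) Not entailed — Priya held the crate, not the mural; the mural belongs to the polishing event.
(c) Not entailed — Priya held the crate, not the portrait; the portrait belongs to the drawing event.
(d) Not entailed — the narrative places the holding before the drawing, not after.
(e) Entailed — the narrative places the holding before the drawing.

(a), (e)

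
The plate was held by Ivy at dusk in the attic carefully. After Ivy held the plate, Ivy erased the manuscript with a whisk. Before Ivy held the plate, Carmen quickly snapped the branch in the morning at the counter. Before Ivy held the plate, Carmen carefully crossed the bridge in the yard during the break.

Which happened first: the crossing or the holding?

the crossing

The connectives place the crossing before the holding.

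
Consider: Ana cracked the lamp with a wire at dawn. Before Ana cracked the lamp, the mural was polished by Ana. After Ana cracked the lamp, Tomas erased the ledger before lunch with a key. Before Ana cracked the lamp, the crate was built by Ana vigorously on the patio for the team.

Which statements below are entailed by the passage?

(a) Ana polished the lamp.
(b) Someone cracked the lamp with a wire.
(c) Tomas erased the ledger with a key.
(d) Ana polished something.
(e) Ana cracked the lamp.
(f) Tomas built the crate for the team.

(a) Not entailed — Ana polished the mural, not the lamp; the lamp belongs to the cracking event.
(b) Entailed — this follows by dropping conjuncts from the cracking event's description.
(c) Entailed — dropping 'before lunch' leaves a sub-description the original still satisfies.
(d) Entailed — every conjunct here is already in the original polishing event.
(e) Entailed — dropping 'with a wire', 'at dawn' leaves a sub-description the original still satisfies.
(f) Not entailed — the passage has Ana building the crate, not Tomas.

(b), (c), (d), (e)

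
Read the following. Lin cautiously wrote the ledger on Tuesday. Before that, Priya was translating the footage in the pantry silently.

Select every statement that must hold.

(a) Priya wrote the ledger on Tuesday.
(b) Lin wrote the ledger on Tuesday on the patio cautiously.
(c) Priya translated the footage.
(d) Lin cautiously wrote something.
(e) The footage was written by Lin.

(a) Not entailed — the passage has Lin writing the ledger, not Priya.
(b) Not entailed — 'on the patio' adds information not in the original event.
(c) Not entailed — 'was translating' is progressive on an accomplishment; it does not entail the completed 'translated'.
(d) Entailed — dropping 'on Tuesday' and generalizing the patient leaves a sub-description the original still satisfies.
(e) Not entailed — Lin wrote the ledger, not the footage; the footage belongs to the translating event.

(d)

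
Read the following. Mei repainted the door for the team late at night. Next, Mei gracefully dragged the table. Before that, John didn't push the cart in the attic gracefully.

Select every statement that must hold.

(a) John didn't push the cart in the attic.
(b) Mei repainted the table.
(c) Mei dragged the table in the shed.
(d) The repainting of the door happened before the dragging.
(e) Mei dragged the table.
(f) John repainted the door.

(d), (e)

(a) Not entailed — dropping 'gracefully' under negation is not valid — the original leaves open that John pushed the cart some other way.
(b) Not entailed — Mei repainted the door, not the table; the table belongs to the dragging event.
(c) Not entailed — 'in the shed' adds information not in the original event.
(d) Entailed — the narrative places the repainting before the dragging.
(e) Entailed — every conjunct here is already in the original dragging event.
(f) Not entailed — the passage has Mei repainting the door, not John.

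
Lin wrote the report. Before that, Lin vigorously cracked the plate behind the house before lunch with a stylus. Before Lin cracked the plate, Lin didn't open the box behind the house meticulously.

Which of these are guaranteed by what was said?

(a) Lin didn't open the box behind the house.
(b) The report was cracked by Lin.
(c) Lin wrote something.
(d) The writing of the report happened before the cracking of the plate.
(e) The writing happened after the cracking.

(a) Not entailed — dropping 'meticulously' under negation is not valid — the original leaves open that Lin opened the box some other way.
(b) Not entailed — Lin cracked the plate, not the report; the report belongs to the writing event.
(c) Entailed — the original entails any weakening of itself; this just generalizes the patient.
(d) Not entailed — the narrative places the cracking before the writing, not after.
(e) Entailed — the narrative places the cracking before the writing.

(c), (e)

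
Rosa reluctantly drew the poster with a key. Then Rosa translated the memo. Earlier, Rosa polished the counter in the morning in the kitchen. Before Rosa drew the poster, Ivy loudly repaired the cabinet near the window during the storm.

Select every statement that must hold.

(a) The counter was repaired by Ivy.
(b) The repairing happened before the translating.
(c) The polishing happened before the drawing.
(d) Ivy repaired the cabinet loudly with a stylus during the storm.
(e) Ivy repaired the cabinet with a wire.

(b)

(a) Not entailed — Ivy repaired the cabinet, not the counter; the counter belongs to the polishing event.
(b) Entailed — the narrative places the repairing before the translating.
(c) Not entailed — the narrative doesn't order the polishing relative to the drawing.
(d) Not entailed — 'with a stylus' adds information not in the original event.
(e) Not entailed — 'with a wire' adds information not in the original event.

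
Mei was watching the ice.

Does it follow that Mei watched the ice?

yes

'watch' is atelic; if Mei was watching the ice, then Mei watched the ice (for some time).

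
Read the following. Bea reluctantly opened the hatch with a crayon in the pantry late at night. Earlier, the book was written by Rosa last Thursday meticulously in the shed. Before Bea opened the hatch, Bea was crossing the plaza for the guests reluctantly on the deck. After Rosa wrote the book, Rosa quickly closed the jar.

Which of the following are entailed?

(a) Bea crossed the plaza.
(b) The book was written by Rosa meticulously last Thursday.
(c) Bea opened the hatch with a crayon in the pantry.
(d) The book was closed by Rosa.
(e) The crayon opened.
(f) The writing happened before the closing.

(b), (c), (f)

(a) Not entailed — 'was crossing' is progressive on an accomplishment; it does not entail the completed 'crossed'.
(b) Entailed — this follows by dropping conjuncts from the writing event's description.
(c) Entailed — dropping 'late at night', 'reluctantly' leaves a sub-description the original still satisfies.
(d) Not entailed — Rosa closed the jar, not the book; the book belongs to the writing event.
(e) Not entailed — the hatch is what opened, not the crayon.
(f) Entailed — the narrative places the writing before the closing.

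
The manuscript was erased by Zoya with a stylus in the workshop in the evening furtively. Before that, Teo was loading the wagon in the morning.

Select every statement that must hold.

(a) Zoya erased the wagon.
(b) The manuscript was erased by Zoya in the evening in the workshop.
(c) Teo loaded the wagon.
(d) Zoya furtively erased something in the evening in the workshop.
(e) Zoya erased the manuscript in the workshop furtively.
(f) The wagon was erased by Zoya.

(a) Not entailed — Zoya erased the manuscript, not the wagon; the wagon belongs to the loading event.
(b) Entailed — every conjunct here is already in the original erasing event.
(c) Not entailed — 'was loading' is progressive on an accomplishment; it does not entail the completed 'loaded'.
(d) Entailed — this follows by dropping conjuncts from the erasing event's description.
(e) Entailed — dropping 'in the evening', 'with a stylus' leaves a sub-description the original still satisfies.
(f) Not entailed — Zoya erased the manuscript, not the wagon; the wagon belongs to the loading event.

(b), (d), (e)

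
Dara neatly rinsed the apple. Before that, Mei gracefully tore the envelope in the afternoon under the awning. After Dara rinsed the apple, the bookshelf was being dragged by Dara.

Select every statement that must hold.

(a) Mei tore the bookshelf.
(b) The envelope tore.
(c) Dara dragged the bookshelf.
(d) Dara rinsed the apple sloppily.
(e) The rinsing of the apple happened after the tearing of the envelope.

(b), (c), (e)

(a) Not entailed — Mei tore the envelope, not the bookshelf; the bookshelf belongs to the dragging event.
(b) Entailed — 'Mei tore the envelope' is causative; it entails the inchoative 'the envelope tore'.
(c) Entailed — 'drag' is an activity; 'was dragging' entails that some dragging happened, so 'dragged' holds.
(d) Not entailed — 'sloppily' adds a manner not in (and inconsistent with) the original.
(e) Entailed — the narrative places the tearing before the rinsing.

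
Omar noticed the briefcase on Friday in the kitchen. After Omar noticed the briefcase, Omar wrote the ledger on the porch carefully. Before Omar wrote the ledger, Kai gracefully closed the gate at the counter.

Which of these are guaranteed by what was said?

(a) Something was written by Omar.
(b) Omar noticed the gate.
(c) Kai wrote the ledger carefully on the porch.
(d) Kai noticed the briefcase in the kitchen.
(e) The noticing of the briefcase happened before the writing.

(a) Entailed — this follows by dropping conjuncts from the writing event's description.
(b) Not entailed — Omar noticed the briefcase, not the gate; the gate belongs to the closing event.
(c) Not entailed — the passage has Omar writing the ledger, not Kai.
(d) Not entailed — the passage has Omar noticing the briefcase, not Kai.
(e) Entailed — the narrative places the noticing before the writing.

(a), (e)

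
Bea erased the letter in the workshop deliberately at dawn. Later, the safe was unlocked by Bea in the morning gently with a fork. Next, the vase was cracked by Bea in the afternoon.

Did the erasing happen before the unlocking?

yes

The narrative orders the erasing before the unlocking.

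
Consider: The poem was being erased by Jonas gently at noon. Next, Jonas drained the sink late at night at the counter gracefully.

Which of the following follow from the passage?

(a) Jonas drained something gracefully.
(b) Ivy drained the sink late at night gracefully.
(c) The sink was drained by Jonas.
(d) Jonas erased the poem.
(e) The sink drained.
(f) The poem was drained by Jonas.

(a) Entailed — dropping 'late at night', 'at the counter' and generalizing the patient leaves a sub-description the original still satisfies.
(b) Not entailed — the passage has Jonas draining the sink, not Ivy.
(c) Entailed — every conjunct here is already in the original draining event.
(d) Not entailed — 'was erasing' is progressive on an accomplishment; it does not entail the completed 'erased'.
(e) Entailed — 'Jonas drained the sink' is causative; it entails the inchoative 'the sink drained'.
(f) Not entailed — Jonas drained the sink, not the poem; the poem belongs to the erasing event.

(a), (c), (e)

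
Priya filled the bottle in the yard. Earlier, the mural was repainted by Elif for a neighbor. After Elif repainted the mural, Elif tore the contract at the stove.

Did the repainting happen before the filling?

The narrative orders the repainting before the filling.

yes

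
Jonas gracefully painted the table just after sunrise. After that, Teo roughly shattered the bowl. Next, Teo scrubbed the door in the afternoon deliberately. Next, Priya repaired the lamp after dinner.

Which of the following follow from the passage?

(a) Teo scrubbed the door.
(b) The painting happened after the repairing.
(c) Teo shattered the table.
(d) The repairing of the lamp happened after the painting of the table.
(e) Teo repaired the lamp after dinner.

(a), (d)

(a) Entailed — this follows by dropping conjuncts from the scrubbing event's description.
(b) Not entailed — the narrative places the painting before the repairing, not after.
(c) Not entailed — Teo shattered the bowl, not the table; the table belongs to the painting event.
(d) Entailed — the narrative places the painting before the repairing.
(e) Not entailed — the passage has Priya repairing the lamp, not Teo.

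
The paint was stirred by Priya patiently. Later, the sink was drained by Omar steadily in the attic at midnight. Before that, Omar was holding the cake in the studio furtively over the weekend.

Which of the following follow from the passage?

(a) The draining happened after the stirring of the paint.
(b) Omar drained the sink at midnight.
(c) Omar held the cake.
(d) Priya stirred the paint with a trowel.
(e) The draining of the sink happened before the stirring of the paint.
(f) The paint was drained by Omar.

(a) Entailed — the narrative places the stirring before the draining.
(b) Entailed — the original entails any weakening of itself; this just drops 'in the attic', 'steadily'.
(c) Entailed — 'hold' is an activity; 'was holding' entails that some holding happened, so 'held' holds.
(d) Not entailed — 'with a trowel' adds information not in the original event.
(e) Not entailed — the narrative places the stirring before the draining, not after.
(f) Not entailed — Omar drained the sink, not the paint; the paint belongs to the stirring event.

(a), (b), (c)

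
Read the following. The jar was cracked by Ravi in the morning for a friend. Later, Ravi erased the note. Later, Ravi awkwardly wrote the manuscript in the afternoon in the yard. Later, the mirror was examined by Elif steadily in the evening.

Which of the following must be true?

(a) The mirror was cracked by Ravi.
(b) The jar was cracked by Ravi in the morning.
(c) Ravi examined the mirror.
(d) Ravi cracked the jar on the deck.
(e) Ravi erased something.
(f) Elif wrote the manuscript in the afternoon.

(a) Not entailed — Ravi cracked the jar, not the mirror; the mirror belongs to the examining event.
(b) Entailed — this follows by dropping conjuncts from the cracking event's description.
(c) Not entailed — the passage has Elif examining the mirror, not Ravi.
(d) Not entailed — 'on the deck' adds information not in the original event.
(e) Entailed — this follows by dropping conjuncts from the erasing event's description.
(f) Not entailed — the passage has Ravi writing the manuscript, not Elif.

(b), (e)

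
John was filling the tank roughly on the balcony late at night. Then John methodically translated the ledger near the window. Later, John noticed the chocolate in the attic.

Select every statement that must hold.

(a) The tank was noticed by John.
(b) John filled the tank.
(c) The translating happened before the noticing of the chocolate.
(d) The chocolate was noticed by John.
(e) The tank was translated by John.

(a) Not entailed — John noticed the chocolate, not the tank; the tank belongs to the filling event.
(b) Not entailed — 'was filling' is progressive on an accomplishment; it does not entail the completed 'filled'.
(c) Entailed — the narrative places the translating before the noticing.
(d) Entailed — every conjunct here is already in the original noticing event.
(e) Not entailed — John translated the ledger, not the tank; the tank belongs to the filling event.

(c), (d)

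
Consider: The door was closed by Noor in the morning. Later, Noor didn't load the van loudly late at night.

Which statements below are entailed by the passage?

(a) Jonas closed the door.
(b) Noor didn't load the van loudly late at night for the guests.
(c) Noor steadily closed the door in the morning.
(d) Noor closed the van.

(a) Not entailed — the passage has Noor closing the door, not Jonas.
(b) Entailed — under negation, adding a further restriction is entailed: if no such loading event occurred, none occurred for the guests either.
(c) Not entailed — 'steadily' adds information not in the original event.
(d) Not entailed — Noor closed the door, not the van; the van belongs to the loading event.

(b)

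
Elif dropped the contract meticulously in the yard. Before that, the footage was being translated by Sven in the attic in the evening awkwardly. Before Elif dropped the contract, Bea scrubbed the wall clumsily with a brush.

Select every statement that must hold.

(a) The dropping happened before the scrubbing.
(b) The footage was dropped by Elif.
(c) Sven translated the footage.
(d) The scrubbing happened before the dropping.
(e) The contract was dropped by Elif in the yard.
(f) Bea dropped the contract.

(a) Not entailed — the narrative places the scrubbing before the dropping, not after.
(b) Not entailed — Elif dropped the contract, not the footage; the footage belongs to the translating event.
(c) Not entailed — 'was translating' is progressive on an accomplishment; it does not entail the completed 'translated'.
(d) Entailed — the narrative places the scrubbing before the dropping.
(e) Entailed — every conjunct here is already in the original dropping event.
(f) Not entailed — the passage has Elif dropping the contract, not Bea.

(d), (e)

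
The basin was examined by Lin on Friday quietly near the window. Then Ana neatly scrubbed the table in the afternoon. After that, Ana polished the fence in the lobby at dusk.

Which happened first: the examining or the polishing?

The connectives place the examining before the polishing.

the examining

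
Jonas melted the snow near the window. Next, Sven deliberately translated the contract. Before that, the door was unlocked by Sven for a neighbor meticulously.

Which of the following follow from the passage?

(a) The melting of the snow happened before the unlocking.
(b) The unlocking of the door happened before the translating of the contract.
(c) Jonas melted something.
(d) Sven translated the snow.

(b), (c)

(a) Not entailed — the narrative doesn't order the melting relative to the unlocking.
(b) Entailed — the narrative places the unlocking before the translating.
(c) Entailed — this follows by dropping conjuncts from the melting event's description.
(d) Not entailed — Sven translated the contract, not the snow; the snow belongs to the melting event.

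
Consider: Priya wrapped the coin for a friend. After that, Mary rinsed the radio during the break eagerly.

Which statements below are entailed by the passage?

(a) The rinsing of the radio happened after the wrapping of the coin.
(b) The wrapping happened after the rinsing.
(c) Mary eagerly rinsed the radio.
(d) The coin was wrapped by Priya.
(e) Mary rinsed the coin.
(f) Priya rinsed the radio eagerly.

(a), (c), (d)

(a) Entailed — the narrative places the wrapping before the rinsing.
(b) Not entailed — the narrative places the wrapping before the rinsing, not after.
(c) Entailed — this follows by dropping conjuncts from the rinsing event's description.
(d) Entailed — this follows by dropping conjuncts from the wrapping event's description.
(e) Not entailed — Mary rinsed the radio, not the coin; the coin belongs to the wrapping event.
(f) Not entailed — the passage has Mary rinsing the radio, not Priya.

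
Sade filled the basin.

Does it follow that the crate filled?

Nothing is said about any crate; only the basin is affected.

no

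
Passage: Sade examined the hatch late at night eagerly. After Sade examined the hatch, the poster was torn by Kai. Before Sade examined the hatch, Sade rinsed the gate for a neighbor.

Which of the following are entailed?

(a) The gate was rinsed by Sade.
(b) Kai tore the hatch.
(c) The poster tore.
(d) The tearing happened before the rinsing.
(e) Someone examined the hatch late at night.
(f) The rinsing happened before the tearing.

(a) Entailed — this follows by dropping conjuncts from the rinsing event's description.
(b) Not entailed — Kai tore the poster, not the hatch; the hatch belongs to the examining event.
(c) Entailed — 'Kai tore the poster' is causative; it entails the inchoative 'the poster tore'.
(d) Not entailed — the narrative places the rinsing before the tearing, not after.
(e) Entailed — this follows by dropping conjuncts from the examining event's description.
(f) Entailed — the narrative places the rinsing before the tearing.

(a), (c), (e), (f)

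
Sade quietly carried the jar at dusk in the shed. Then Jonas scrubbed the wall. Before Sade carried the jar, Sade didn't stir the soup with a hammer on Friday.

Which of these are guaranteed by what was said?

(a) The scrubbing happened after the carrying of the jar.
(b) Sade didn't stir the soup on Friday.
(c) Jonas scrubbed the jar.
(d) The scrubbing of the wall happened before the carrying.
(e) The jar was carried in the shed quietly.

(a) Entailed — the narrative places the carrying before the scrubbing.
(b) Not entailed — dropping 'with a hammer' under negation is not valid — the original leaves open that Sade stirred the soup some other way.
(c) Not entailed — Jonas scrubbed the wall, not the jar; the jar belongs to the carrying event.
(d) Not entailed — the narrative places the carrying before the scrubbing, not after.
(e) Entailed — every conjunct here is already in the original carrying event.

(a), (e)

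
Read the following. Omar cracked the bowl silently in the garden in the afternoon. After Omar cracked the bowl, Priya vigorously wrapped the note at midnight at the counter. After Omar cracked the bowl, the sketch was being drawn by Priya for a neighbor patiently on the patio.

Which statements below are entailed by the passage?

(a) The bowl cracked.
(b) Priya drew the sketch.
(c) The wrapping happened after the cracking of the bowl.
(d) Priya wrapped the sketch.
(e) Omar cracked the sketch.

(a), (c)

(a) Entailed — 'Omar cracked the bowl' is causative; it entails the inchoative 'the bowl cracked'.
(b) Not entailed — 'was drawing' is progressive on an accomplishment; it does not entail the completed 'drew'.
(c) Entailed — the narrative places the cracking before the wrapping.
(d) Not entailed — Priya wrapped the note, not the sketch; the sketch belongs to the drawing event.
(e) Not entailed — Omar cracked the bowl, not the sketch; the sketch belongs to the drawing event.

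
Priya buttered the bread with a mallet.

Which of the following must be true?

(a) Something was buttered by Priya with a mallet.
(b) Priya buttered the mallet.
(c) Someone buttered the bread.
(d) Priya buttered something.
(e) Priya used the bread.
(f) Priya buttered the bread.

(a) Entailed — the original entails any weakening of itself; this just generalizes the patient.
(b) Not entailed — the mallet is the instrument, not what was buttered.
(c) Entailed — this follows by dropping conjuncts from the buttering event's description.
(d) Entailed — the original entails any weakening of itself; this just drops 'with a mallet' and generalizes the patient.
(e) Not entailed — the bread is the patient, not an instrument — Priya used a mallet.
(f) Entailed — the original entails any weakening of itself; this just drops 'with a mallet'.

(a), (c), (d), (f)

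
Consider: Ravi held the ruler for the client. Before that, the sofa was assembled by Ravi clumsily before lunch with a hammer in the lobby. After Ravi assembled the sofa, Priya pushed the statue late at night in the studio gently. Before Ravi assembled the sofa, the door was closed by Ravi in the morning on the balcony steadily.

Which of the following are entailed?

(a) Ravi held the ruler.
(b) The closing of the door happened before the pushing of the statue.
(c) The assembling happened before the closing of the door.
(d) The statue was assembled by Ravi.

(a) Entailed — the original entails any weakening of itself; this just drops 'for the client'.
(b) Entailed — the narrative places the closing before the pushing.
(c) Not entailed — the narrative places the closing before the assembling, not after.
(d) Not entailed — Ravi assembled the sofa, not the statue; the statue belongs to the pushing event.

(a), (b)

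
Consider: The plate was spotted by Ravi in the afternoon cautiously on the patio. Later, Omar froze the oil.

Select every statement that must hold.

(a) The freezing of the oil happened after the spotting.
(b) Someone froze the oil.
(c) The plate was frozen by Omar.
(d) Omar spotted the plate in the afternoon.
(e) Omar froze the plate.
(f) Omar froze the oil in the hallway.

(a), (b)

(a) Entailed — the narrative places the spotting before the freezing.
(b) Entailed — this follows by dropping conjuncts from the freezing event's description.
(c) Not entailed — Omar froze the oil, not the plate; the plate belongs to the spotting event.
(d) Not entailed — the passage has Ravi spotting the plate, not Omar.
(e) Not entailed — Omar froze the oil, not the plate; the plate belongs to the spotting event.
(f) Not entailed — 'in the hallway' adds information not in the original event.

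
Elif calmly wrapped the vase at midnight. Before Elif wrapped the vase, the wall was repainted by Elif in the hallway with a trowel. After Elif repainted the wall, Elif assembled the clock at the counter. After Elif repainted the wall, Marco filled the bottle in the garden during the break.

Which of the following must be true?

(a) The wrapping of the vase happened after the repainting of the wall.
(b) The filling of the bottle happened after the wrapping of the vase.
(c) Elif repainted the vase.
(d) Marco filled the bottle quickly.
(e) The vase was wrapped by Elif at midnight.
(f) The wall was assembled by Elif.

(a), (e)

(a) Entailed — the narrative places the repainting before the wrapping.
(b) Not entailed — the narrative doesn't order the wrapping relative to the filling.
(c) Not entailed — Elif repainted the wall, not the vase; the vase belongs to the wrapping event.
(d) Not entailed — 'quickly' adds information not in the original event.
(e) Entailed — the original entails any weakening of itself; this just drops 'calmly'.
(f) Not entailed — Elif assembled the clock, not the wall; the wall belongs to the repainting event.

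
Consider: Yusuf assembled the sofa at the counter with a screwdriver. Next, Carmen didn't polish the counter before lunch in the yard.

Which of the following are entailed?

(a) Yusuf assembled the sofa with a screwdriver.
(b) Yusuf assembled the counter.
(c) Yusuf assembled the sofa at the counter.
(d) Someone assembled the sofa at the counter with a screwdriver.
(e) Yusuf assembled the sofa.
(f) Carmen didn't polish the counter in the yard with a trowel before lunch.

(a) Entailed — this follows by dropping conjuncts from the assembling event's description.
(b) Not entailed — Yusuf assembled the sofa, not the counter; the counter belongs to the polishing event.
(c) Entailed — this follows by dropping conjuncts from the assembling event's description.
(d) Entailed — every conjunct here is already in the original assembling event.
(e) Entailed — every conjunct here is already in the original assembling event.
(f) Entailed — under negation, adding a further restriction is entailed: if no such polishing event occurred, none occurred with a trowel either.

(a), (c), (d), (e), (f)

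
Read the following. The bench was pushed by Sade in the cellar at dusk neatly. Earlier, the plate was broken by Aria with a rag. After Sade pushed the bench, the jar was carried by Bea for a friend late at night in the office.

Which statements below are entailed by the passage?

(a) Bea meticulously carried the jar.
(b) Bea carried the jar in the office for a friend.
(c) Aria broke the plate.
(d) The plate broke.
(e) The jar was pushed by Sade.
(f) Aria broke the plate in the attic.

(b), (c), (d)

(a) Not entailed — 'meticulously' adds information not in the original event.
(b) Entailed — dropping 'late at night' leaves a sub-description the original still satisfies.
(c) Entailed — dropping 'with a rag' leaves a sub-description the original still satisfies.
(d) Entailed — 'Aria broke the plate' is causative; it entails the inchoative 'the plate broke'.
(e) Not entailed — Sade pushed the bench, not the jar; the jar belongs to the carrying event.
(f) Not entailed — 'in the attic' adds information not in the original event.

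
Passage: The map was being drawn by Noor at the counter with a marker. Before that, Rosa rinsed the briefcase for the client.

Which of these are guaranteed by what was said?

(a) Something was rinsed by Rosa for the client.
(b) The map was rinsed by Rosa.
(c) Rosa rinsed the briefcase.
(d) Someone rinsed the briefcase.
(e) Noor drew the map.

(a), (c), (d)

(a) Entailed — the original entails any weakening of itself; this just generalizes the patient.
(b) Not entailed — Rosa rinsed the briefcase, not the map; the map belongs to the drawing event.
(c) Entailed — every conjunct here is already in the original rinsing event.
(d) Entailed — dropping 'for the client' and generalizing the agent leaves a sub-description the original still satisfies.
(e) Not entailed — 'was drawing' is progressive on an accomplishment; it does not entail the completed 'drew'.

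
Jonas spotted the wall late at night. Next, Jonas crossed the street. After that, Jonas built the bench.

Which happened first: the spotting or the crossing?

the spotting

The connectives place the spotting before the crossing.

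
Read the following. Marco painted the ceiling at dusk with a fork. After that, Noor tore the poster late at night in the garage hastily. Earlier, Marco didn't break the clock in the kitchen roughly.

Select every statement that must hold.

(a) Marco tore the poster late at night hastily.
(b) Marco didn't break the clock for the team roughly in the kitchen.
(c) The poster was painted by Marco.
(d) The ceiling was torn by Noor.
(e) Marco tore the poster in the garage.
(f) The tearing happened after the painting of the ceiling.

(b), (f)

(a) Not entailed — the passage has Noor tearing the poster, not Marco.
(b) Entailed — under negation, adding a further restriction is entailed: if no such breaking event occurred, none occurred for the team either.
(c) Not entailed — Marco painted the ceiling, not the poster; the poster belongs to the tearing event.
(d) Not entailed — Noor tore the poster, not the ceiling; the ceiling belongs to the painting event.
(e) Not entailed — the passage has Noor tearing the poster, not Marco.
(f) Entailed — the narrative places the painting before the tearing.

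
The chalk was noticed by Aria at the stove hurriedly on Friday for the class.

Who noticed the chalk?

Aria

'Aria' marks the agent of the noticing event.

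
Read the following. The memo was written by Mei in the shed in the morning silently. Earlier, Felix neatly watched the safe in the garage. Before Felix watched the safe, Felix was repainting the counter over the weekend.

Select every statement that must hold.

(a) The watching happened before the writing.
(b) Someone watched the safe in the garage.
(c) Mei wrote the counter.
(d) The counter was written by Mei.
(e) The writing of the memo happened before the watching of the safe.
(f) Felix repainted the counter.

(a), (b)

(a) Entailed — the narrative places the watching before the writing.
(b) Entailed — dropping 'neatly' and generalizing the agent leaves a sub-description the original still satisfies.
(c) Not entailed — Mei wrote the memo, not the counter; the counter belongs to the repainting event.
(d) Not entailed — Mei wrote the memo, not the counter; the counter belongs to the repainting event.
(e) Not entailed — the narrative places the watching before the writing, not after.
(f) Not entailed — 'was repainting' is progressive on an accomplishment; it does not entail the completed 'repainted'.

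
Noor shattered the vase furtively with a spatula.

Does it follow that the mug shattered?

no

Nothing is said about any mug; only the vase is affected.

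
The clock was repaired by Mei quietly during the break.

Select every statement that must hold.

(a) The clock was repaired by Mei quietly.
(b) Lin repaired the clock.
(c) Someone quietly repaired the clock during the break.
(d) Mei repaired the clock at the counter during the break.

(a) Entailed — dropping 'during the break' leaves a sub-description the original still satisfies.
(b) Not entailed — the passage has Mei repairing the clock, not Lin.
(c) Entailed — this follows by dropping conjuncts from the repairing event's description.
(d) Not entailed — 'at the counter' adds information not in the original event.

(a), (c)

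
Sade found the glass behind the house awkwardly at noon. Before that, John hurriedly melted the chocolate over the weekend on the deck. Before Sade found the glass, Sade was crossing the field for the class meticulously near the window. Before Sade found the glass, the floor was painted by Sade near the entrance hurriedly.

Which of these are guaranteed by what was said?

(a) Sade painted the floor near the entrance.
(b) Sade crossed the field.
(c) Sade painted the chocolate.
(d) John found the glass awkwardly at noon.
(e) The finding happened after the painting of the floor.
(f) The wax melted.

(a), (e)

(a) Entailed — the original entails any weakening of itself; this just drops 'hurriedly'.
(b) Not entailed — 'was crossing' is progressive on an accomplishment; it does not entail the completed 'crossed'.
(c) Not entailed — Sade painted the floor, not the chocolate; the chocolate belongs to the melting event.
(d) Not entailed — the passage has Sade finding the glass, not John.
(e) Entailed — the narrative places the painting before the finding.
(f) Not entailed — the chocolate is what melted, not the wax.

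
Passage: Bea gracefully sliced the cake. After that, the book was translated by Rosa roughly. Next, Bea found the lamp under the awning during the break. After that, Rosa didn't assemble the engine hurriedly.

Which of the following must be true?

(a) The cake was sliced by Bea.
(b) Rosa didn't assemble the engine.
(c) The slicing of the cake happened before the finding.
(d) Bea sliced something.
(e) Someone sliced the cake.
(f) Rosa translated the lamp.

(a), (c), (d), (e)

(a) Entailed — dropping 'gracefully' leaves a sub-description the original still satisfies.
(b) Not entailed — dropping 'hurriedly' under negation is not valid — the original leaves open that Rosa assembled the engine some other way.
(c) Entailed — the narrative places the slicing before the finding.
(d) Entailed — dropping 'gracefully' and generalizing the patient leaves a sub-description the original still satisfies.
(e) Entailed — dropping 'gracefully' and generalizing the agent leaves a sub-description the original still satisfies.
(f) Not entailed — Rosa translated the book, not the lamp; the lamp belongs to the finding event.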